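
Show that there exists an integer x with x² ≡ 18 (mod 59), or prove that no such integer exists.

59 is prime, so by Euler's criterion 18 is a square mod 59 iff 18^((59−1)/2) = 18^29 ≡ 1 (mod 59).
Squaring successively (mod 59): 18^2 = 324 ≡ 29; 18^4 ≡ 29² = 841 ≡ 15; 18^8 ≡ 15² = 225 ≡ 48; 18^16 ≡ 48² = 2304 ≡ 3.
Since 29 = 16 + 8 + 4 + 1, 18^29 ≡ 3 · 48 · 15 · 18; multiplying out mod 59: 3·48 = 144 ≡ 26, then 26·15 = 390 ≡ 36, then 36·18 = 648 ≡ 58. Thus 18^29 ≡ 58 ≡ −1 (mod 59).
The value −1 means 18 is a non-residue modulo 59, so x² ≡ 18 (mod 59) is impossible.

No such integer exists.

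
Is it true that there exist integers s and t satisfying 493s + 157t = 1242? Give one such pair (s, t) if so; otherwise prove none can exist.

s = 85, t = -259

493 and 157 are coprime, so 493s + 157t ranges over all of ℤ.
Euclidean algorithm: 493 = 3·157 + 22, 157 = 7·22 + 3, 22 = 7·3 + 1, 3 = 3·1 + 0.
Unwinding: 1 = 22 − 7·3 = 22 − 7·(157 − 7·22) = −7·157 + 50·22 = −7·157 + 50·(493 − 3·157) = 50·493 − 157·157, i.e. 493·50 + 157·(-157) = 1.
Scaling by 1242 gives the particular solution (s, t) = (62100, -194994).
Shifting by a multiple of (157, −493) keeps it a solution: s = 62100 − 395·157 = 85, t = -194994 + 395·493 = -259.
Check: 493·85 + 157·(-259) = 41905 − 40663 = 1242. ✓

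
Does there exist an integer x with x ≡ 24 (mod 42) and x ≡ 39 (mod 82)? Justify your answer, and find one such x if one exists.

There is no such integer.

Reduce both congruences modulo 2, which divides 42 and 82: they say x ≡ 24 (mod 2) and x ≡ 39 (mod 2).
These are incompatible: 24 − 39 = -15 is not divisible by 2.
So no integer satisfies both congruences.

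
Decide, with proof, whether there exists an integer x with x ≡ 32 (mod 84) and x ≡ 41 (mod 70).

No such integer exists.

Reduce both congruences modulo 14, which divides 84 and 70: they say x ≡ 32 (mod 14) and x ≡ 41 (mod 14).
However 32 ≡ 4 and 41 ≡ 13 (mod 14), and 4 ≠ 13.
So no integer satisfies both congruences.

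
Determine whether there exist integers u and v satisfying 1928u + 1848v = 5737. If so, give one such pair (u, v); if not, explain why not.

gcd(1928, 1848) = 8, so every integer of the form 1928u + 1848v is a multiple of 8.
However 5737 leaves remainder 1 on division by 8.
So the equation is unsolvable over ℤ.

No, no such integers exist.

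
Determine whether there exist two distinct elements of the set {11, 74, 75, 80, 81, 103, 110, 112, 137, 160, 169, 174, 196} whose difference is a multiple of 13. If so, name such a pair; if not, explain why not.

No, no such pair exists.

Residues mod 13: 11↦11, 74↦9, 75↦10, 80↦2, 81↦3, 103↦12, 110↦6, 112↦8, 137↦7, 160↦4, 169↦0, 174↦5, 196↦1.
All 13 residues are distinct, so no two elements differ by a multiple of 13.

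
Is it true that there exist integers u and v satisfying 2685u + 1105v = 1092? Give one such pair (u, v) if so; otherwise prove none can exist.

Both 2685 and 1105 are divisible by gcd(2685, 1105) = 5, hence so is any combination 2685u + 1105v.
However 1092 leaves remainder 2 on division by 5.
Hence no integers u, v satisfy the equation.

No, no such integers exist.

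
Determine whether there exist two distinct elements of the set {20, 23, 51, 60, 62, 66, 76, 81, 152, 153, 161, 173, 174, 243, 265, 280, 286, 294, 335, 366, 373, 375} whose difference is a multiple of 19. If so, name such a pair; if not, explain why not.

Both 20 and 153 leave remainder 1 on division by 19; their difference 133 = 7·19 is a multiple of 19.

Yes: 20 and 153.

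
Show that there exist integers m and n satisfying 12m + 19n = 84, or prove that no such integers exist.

Since gcd(12, 19) = 1, every integer is an integer combination of 12 and 19.
Run the Euclidean algorithm on 19 and 12: 19 = 1·12 + 7, 12 = 1·7 + 5, 7 = 1·5 + 2, 5 = 2·2 + 1, 2 = 2·1 + 0.
Unwinding: 1 = 5 − 2·2 = 5 − 2·(7 − 1·5) = −2·7 + 3·5 = −2·7 + 3·(12 − 1·7) = 3·12 − 5·7 = 3·12 − 5·(19 − 1·12) = −5·19 + 8·12, i.e. 12·8 + 19·(-5) = 1.
Times 84: 12·672 + 19·(-420) = 84, so (672, -420) solves it.
Shifting by a multiple of (19, −12) keeps it a solution: m = 672 − 35·19 = 7, n = -420 + 35·12 = 0.
Indeed 12·7 + 19·0 = 84 + 0 = 84.

m = 7, n = 0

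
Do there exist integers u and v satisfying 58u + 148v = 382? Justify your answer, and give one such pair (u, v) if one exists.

Since gcd(58, 148) = 2 and 382 = 2·191, Bézout's identity guarantees a solution.
Dividing through by 2 reduces the equation to 29u + 74v = 191.
Dividing repeatedly: 74 = 2·29 + 16, 29 = 1·16 + 13, 16 = 1·13 + 3, 13 = 4·3 + 1, 3 = 3·1 + 0.
Unwinding: 1 = 13 − 4·3 = 13 − 4·(16 − 1·13) = −4·16 + 5·13 = −4·16 + 5·(29 − 1·16) = 5·29 − 9·16 = 5·29 − 9·(74 − 2·29) = −9·74 + 23·29, i.e. 29·23 + 74·(-9) = 1.
Times 191: 29·4393 + 74·(-1719) = 191, so (4393, -1719) solves it.
Subtracting 59·74 from u and adding 59·29 to v gives the tidier solution (27, -8).
Check: 58·27 + 148·(-8) = 1566 − 1184 = 382. ✓

u = 27, v = -8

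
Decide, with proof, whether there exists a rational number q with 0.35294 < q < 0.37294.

q = 4/11

Multiplying by 11: 11·0.35294 = 3.88234 and 11·0.37294 = 4.10234, so the integer 4 lies strictly between them.
Hence 4/11 is a rational number with 0.35294 < 4/11 < 0.37294.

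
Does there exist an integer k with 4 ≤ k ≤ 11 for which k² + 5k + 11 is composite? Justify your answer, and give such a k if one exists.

k = 6

At k = 6: 6² + 5·6 + 11 = 77 = 7·11, which is composite.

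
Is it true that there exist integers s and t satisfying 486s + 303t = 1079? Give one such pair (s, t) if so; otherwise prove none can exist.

Both 486 and 303 are divisible by gcd(486, 303) = 3, hence so is any combination 486s + 303t.
But 1079 = 3·359 + 2, so 3 ∤ 1079.
So the equation is unsolvable over ℤ.

No such integers exist.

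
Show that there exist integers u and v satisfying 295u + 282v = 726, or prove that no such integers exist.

u = 186, v = -192

Since gcd(295, 282) = 1, every integer is an integer combination of 295 and 282.
Euclidean algorithm: 295 = 1·282 + 13, 282 = 21·13 + 9, 13 = 1·9 + 4, 9 = 2·4 + 1, 4 = 4·1 + 0.
Working back up the chain: 1 = 9 − 2·4 = 9 − 2·(13 − 1·9) = −2·13 + 3·9 = −2·13 + 3·(282 − 21·13) = 3·282 − 65·13 = 3·282 − 65·(295 − 1·282) = −65·295 + 68·282. So 295·(-65) + 282·68 = 1.
Multiplying through by 726: u = (-65)·726 = -47190, v = 68·726 = 49368 is a solution.
Shifting by a multiple of (282, −295) keeps it a solution: u = -47190 + 168·282 = 186, v = 49368 − 168·295 = -192.
Indeed 295·186 + 282·(-192) = 54870 − 54144 = 726.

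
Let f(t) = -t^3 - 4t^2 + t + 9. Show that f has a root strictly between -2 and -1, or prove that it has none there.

f(-2) = -1 and f(-1) = 5, which have opposite signs.
As a polynomial, f is continuous on every closed interval.
By the Intermediate Value Theorem, f takes the value 0 somewhere in the open interval.

Such a root exists.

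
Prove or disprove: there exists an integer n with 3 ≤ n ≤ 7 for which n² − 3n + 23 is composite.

At n = 5: 5² − 3·5 + 23 = 33 = 3·11, which is composite.

n = 5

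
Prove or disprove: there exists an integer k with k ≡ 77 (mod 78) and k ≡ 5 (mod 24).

gcd(78, 24) = 6. A simultaneous solution exists iff 77 ≡ 5 (mod 6); here 77 mod 6 = 5 = 5 mod 6, so it does.
The smallest candidate k = 77 works directly: 77 ≡ 5 (mod 24).
Check: 77 mod 78 = 77, 77 mod 24 = 5. ✓

k = 77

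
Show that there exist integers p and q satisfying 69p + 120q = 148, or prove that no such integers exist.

No such integers exist.

Any value of 69p + 120q is a multiple of gcd(69, 120) = 3.
But 148 is not a multiple of 3 (it leaves remainder 1).
So the equation is unsolvable over ℤ.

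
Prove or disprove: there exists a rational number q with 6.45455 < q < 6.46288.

q = 84/13

Multiplying by 13: 13·6.45455 = 83.90915 and 13·6.46288 = 84.01744, so the integer 84 lies strictly between them.
Hence 84/13 is a rational number with 6.45455 < 84/13 < 6.46288.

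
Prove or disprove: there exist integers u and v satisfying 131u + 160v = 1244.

Since gcd(131, 160) = 1, every integer is an integer combination of 131 and 160.
Run the Euclidean algorithm on 160 and 131: 160 = 1·131 + 29, 131 = 4·29 + 15, 29 = 1·15 + 14, 15 = 1·14 + 1, 14 = 14·1 + 0.
Back-substituting, 1 = 15 − 1·14 = 15 − (29 − 1·15) = −29 + 2·15 = −29 + 2·(131 − 4·29) = 2·131 − 9·29 = 2·131 − 9·(160 − 1·131) = −9·160 + 11·131; that is, 131·11 + 160·(-9) = 1.
Multiplying through by 1244: u = 11·1244 = 13684, v = (-9)·1244 = -11196 is a solution.
Subtracting 85·160 from u and adding 85·131 to v gives the tidier solution (84, -61).
Check: 131·84 + 160·(-61) = 11004 − 9760 = 1244. ✓

u = 84, v = -61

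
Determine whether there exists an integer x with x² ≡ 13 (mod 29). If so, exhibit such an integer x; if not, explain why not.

x = 19 works: 19² = 361, and 361 − 13 = 348 = 12·29.

x = 19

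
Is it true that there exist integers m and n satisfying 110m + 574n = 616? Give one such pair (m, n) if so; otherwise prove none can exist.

m = 63, n = -11

gcd(110, 574) = 2, and 2 divides 616, so integer solutions exist.
Dividing through by 2 reduces the equation to 55m + 287n = 308.
Dividing repeatedly: 287 = 5·55 + 12, 55 = 4·12 + 7, 12 = 1·7 + 5, 7 = 1·5 + 2, 5 = 2·2 + 1, 2 = 2·1 + 0.
Unwinding: 1 = 5 − 2·2 = 5 − 2·(7 − 1·5) = −2·7 + 3·5 = −2·7 + 3·(12 − 1·7) = 3·12 − 5·7 = 3·12 − 5·(55 − 4·12) = −5·55 + 23·12 = −5·55 + 23·(287 − 5·55) = 23·287 − 120·55, i.e. 55·(-120) + 287·23 = 1.
Multiplying through by 308: m = (-120)·308 = -36960, n = 23·308 = 7084 is a solution.
Adding 129·287 to m and subtracting 129·55 from n gives the tidier solution (63, -11).
Check: 110·63 + 574·(-11) = 6930 − 6314 = 616. ✓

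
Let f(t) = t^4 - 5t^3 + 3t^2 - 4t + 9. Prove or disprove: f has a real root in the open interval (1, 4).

f(1) = 4 and f(4) = -23, which have opposite signs.
As a polynomial, f is continuous on every closed interval.
By the Intermediate Value Theorem, f takes the value 0 somewhere in the open interval.

Yes, f has a root in the interval.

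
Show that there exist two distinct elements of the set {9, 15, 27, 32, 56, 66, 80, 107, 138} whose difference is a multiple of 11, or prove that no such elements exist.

Two integers differ by a multiple of 11 exactly when they have the same residue mod 11. The residues are 9↦9, 15↦4, 27↦5, 32↦10, 56↦1, 66↦0, 80↦3, 107↦8, 138↦6.
All 9 residues are distinct, so no two elements differ by a multiple of 11.

There is no such pair.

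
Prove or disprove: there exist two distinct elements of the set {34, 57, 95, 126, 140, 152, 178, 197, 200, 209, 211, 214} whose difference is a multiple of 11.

Reduce each element mod 11: 34↦1, 57↦2, 95↦7, 126↦5, 140↦8, 152↦9, 178↦2, 197↦10, 200↦2, 209↦0, 211↦2, 214↦5. The residue 2 repeats (at 57 and 178), and 178 − 57 = 121 = 11·11.

Yes: 57 and 178.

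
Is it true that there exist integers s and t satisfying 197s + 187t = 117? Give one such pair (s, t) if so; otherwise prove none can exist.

197 and 187 are coprime, so 197s + 187t ranges over all of ℤ.
Dividing repeatedly: 197 = 1·187 + 10, 187 = 18·10 + 7, 10 = 1·7 + 3, 7 = 2·3 + 1, 3 = 3·1 + 0.
Working back up the chain: 1 = 7 − 2·3 = 7 − 2·(10 − 1·7) = −2·10 + 3·7 = −2·10 + 3·(187 − 18·10) = 3·187 − 56·10 = 3·187 − 56·(197 − 1·187) = −56·197 + 59·187. So 197·(-56) + 187·59 = 1.
Multiplying through by 117: s = (-56)·117 = -6552, t = 59·117 = 6903 is a solution.
Adding 36·187 to s and subtracting 36·197 from t gives the tidier solution (180, -189).
Indeed 197·180 + 187·(-189) = 35460 − 35343 = 117.

s = 180, t = -189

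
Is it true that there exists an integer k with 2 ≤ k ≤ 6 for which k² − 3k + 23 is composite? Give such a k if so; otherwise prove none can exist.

k = 2

At k = 2: 2² − 3·2 + 23 = 21 = 3·7, which is composite.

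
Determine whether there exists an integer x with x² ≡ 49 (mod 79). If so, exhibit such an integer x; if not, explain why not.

x = 7

Take x = 7. Then 7² = 49, and since 0 ≤ 49 < 79 this is already reduced: 7² ≡ 49 (mod 79).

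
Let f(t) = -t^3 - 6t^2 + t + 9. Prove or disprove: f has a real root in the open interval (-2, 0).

Yes, f has a root in the interval.

f(-2) = -9 and f(0) = 9, which have opposite signs.
As a polynomial, f is continuous on every closed interval.
By the Intermediate Value Theorem f must vanish at some point of (-2, 0).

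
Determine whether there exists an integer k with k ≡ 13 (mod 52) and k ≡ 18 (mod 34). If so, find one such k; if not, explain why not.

Reduce both congruences modulo 2, which divides 52 and 34: they say k ≡ 13 (mod 2) and k ≡ 18 (mod 2).
These are incompatible: 13 − 18 = -5 is not divisible by 2.
Hence the system has no solution.

There is no such integer.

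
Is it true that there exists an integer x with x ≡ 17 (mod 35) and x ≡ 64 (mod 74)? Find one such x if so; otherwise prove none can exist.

Since 35 and 74 share no common factor, CRT says the pair of congruences has a solution (unique mod 2590).
Any solution of the first congruence is x = 17 + 35t; substituting into the second, 35t ≡ 64 − 17 ≡ 47 (mod 74).
Invert 35 mod 74 by the Euclidean algorithm: 74 = 2·35 + 4, 35 = 8·4 + 3, 4 = 1·3 + 1, 3 = 3·1 + 0; back-substituting, 1 = 4 − 1·3 = 4 − (35 − 8·4) = −35 + 9·4 = −35 + 9·(74 − 2·35) = 9·74 − 19·35. Hence 35·(-19) ≡ 1, so 35⁻¹ ≡ -19 ≡ 55 (mod 74).
Therefore t ≡ 55·47 = 2585 ≡ 69 (mod 74).
Taking t = 69 gives x = 17 + 35·69 = 2432.
Verify: 2432 = 69·35 + 17 and 2432 = 32·74 + 64. ✓

x = 2432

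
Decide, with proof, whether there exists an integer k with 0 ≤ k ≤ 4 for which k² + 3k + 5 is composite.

At k = 2: 2² + 3·2 + 5 = 15 = 3·5, which is composite.

k = 2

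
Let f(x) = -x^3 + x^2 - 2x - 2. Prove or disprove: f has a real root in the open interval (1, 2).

Evaluate at the endpoints: f(1) = -4, f(2) = -10 — same sign (negative).
f'(x) = -3x^2 + 2x - 2 has discriminant 2² − 4·(-3)·(-2) = -20 < 0, so f' has no real roots and is negative for every real x.
So f is strictly decreasing; between 1 and 2 its values lie between f(1) = -4 and f(2) = -10, all negative. Therefore f has no root in (1, 2).

f has no root in that interval.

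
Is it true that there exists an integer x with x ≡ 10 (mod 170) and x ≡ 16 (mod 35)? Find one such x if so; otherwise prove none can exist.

Reduce both congruences modulo 5, which divides 170 and 35: they say x ≡ 10 (mod 5) and x ≡ 16 (mod 5).
However 10 ≡ 0 and 16 ≡ 1 (mod 5), and 0 ≠ 1.
So no integer satisfies both congruences.

No such integer exists.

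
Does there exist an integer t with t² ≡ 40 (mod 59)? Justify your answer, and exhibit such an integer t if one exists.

No, no such integer exists.

Apply Euler's criterion with the prime 59: 40 is a quadratic residue iff 40^29 ≡ 1 (mod 59), and a non-residue iff it is ≡ −1.
Squaring successively (mod 59): 40^2 = 1600 ≡ 7; 40^4 ≡ 7² = 49 ≡ 49; 40^8 ≡ 49² = 2401 ≡ 41; 40^16 ≡ 41² = 1681 ≡ 29.
Since 29 = 16 + 8 + 4 + 1, 40^29 ≡ 29 · 41 · 49 · 40; multiplying out mod 59: 29·41 = 1189 ≡ 9, then 9·49 = 441 ≡ 28, then 28·40 = 1120 ≡ 58. Thus 40^29 ≡ 58 ≡ −1 (mod 59).
The value −1 means 40 is a non-residue modulo 59, so t² ≡ 40 (mod 59) is impossible.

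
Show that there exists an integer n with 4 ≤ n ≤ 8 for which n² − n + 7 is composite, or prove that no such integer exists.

n = 5

At n = 5: 5² − 5 + 7 = 27 = 3·9, which is composite.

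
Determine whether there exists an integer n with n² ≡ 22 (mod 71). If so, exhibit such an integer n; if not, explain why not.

Apply Euler's criterion with the prime 71: 22 is a quadratic residue iff 22^35 ≡ 1 (mod 71), and a non-residue iff it is ≡ −1.
Repeated squaring mod 71: 22^2 = 484 ≡ 58; 22^4 ≡ 58² = 3364 ≡ 27; 22^8 ≡ 27² = 729 ≡ 19; 22^16 ≡ 19² = 361 ≡ 6; 22^32 ≡ 6² = 36 ≡ 36.
Since 35 = 32 + 2 + 1, 22^35 ≡ 36 · 58 · 22; multiplying out mod 71: 36·58 = 2088 ≡ 29, then 29·22 = 638 ≡ 70. Thus 22^35 ≡ 70 ≡ −1 (mod 71).
The value −1 means 22 is a non-residue modulo 71, so n² ≡ 22 (mod 71) is impossible.

No, no such integer exists.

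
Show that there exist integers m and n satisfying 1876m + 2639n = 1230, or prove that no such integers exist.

Any value of 1876m + 2639n is a multiple of gcd(1876, 2639) = 7.
But 1230 is not a multiple of 7 (it leaves remainder 5).
So the equation is unsolvable over ℤ.

There are no such integers.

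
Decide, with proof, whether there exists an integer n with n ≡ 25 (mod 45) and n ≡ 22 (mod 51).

n = 430

Here gcd(45, 51) = 3, and both 25 and 22 leave remainder 1 mod 3, so the system is consistent.
Put n = 25 + 45t, so we need 45t ≡ 48 (mod 51), equivalently (divide by 3) 15t ≡ 16 (mod 17).
To invert 15 modulo 17: 17 = 1·15 + 2, 15 = 7·2 + 1, 2 = 2·1 + 0, and unwinding, 1 = 15 − 7·2 = 15 − 7·(17 − 1·15) = −7·17 + 8·15. Thus 15⁻¹ ≡ 8 (mod 17).
Therefore t ≡ 8·16 = 128 ≡ 9 (mod 17).
Then n = 25 + 45·9 = 430.
Verify: 430 = 9·45 + 25 and 430 = 8·51 + 22. ✓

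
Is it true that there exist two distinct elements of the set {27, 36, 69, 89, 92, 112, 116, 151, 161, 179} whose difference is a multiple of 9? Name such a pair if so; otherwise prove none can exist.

Both 27 and 36 leave remainder 0 on division by 9; their difference 9 = 1·9 is a multiple of 9.

Yes: 27 and 36.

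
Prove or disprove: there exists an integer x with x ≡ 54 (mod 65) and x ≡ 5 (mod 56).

Since 65 and 56 share no common factor, CRT says the pair of congruences has a solution (unique mod 3640).
Any solution of the first congruence is x = 54 + 65t; substituting into the second, 65t ≡ 5 − 54 ≡ 7 (mod 56).
65 ≡ 9 (mod 56), so this reads 9t ≡ 7 (mod 56). Invert 9 mod 56 by the Euclidean algorithm: 56 = 6·9 + 2, 9 = 4·2 + 1, 2 = 2·1 + 0; back-substituting, 1 = 9 − 4·2 = 9 − 4·(56 − 6·9) = −4·56 + 25·9. Hence 9·25 ≡ 1, so 9⁻¹ ≡ 25 (mod 56).
Therefore t ≡ 25·7 = 175 ≡ 7 (mod 56).
Taking t = 7 gives x = 54 + 65·7 = 509.
Check: 509 mod 65 = 54, 509 mod 56 = 5. ✓

x = 509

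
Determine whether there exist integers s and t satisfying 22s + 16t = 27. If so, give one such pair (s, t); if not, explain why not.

Any value of 22s + 16t is a multiple of gcd(22, 16) = 2.
But 27 = 2·13 + 1, so 2 ∤ 27.
So the equation is unsolvable over ℤ.

There are no such integers.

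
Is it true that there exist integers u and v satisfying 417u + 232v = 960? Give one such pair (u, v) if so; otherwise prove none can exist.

417 and 232 are coprime, so 417u + 232v ranges over all of ℤ.
Euclidean algorithm: 417 = 1·232 + 185, 232 = 1·185 + 47, 185 = 3·47 + 44, 47 = 1·44 + 3, 44 = 14·3 + 2, 3 = 1·2 + 1, 2 = 2·1 + 0.
Working back up the chain: 1 = 3 − 1·2 = 3 − (44 − 14·3) = −44 + 15·3 = −44 + 15·(47 − 1·44) = 15·47 − 16·44 = 15·47 − 16·(185 − 3·47) = −16·185 + 63·47 = −16·185 + 63·(232 − 1·185) = 63·232 − 79·185 = 63·232 − 79·(417 − 1·232) = −79·417 + 142·232. So 417·(-79) + 232·142 = 1.
Times 960: 417·(-75840) + 232·136320 = 960, so (-75840, 136320) solves it.
Adding 327·232 to u and subtracting 327·417 from v gives the tidier solution (24, -39).
Check: 417·24 + 232·(-39) = 10008 − 9048 = 960. ✓

u = 24, v = -39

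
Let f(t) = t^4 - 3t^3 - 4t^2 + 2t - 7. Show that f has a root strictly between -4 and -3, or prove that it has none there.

f has no root in that interval.

The endpoint values f(-4) = 369 and f(-3) = 113 are both positive. Claim: f(t) > 0 for every t in (-4, -3).
Shift to the endpoint -3: with t = -3 − u (0 < u < 1), one computes f(-3 − u) = u^4 + 15u^3 + 77u^2 + 163u + 113.
The nonzero coefficients here are all positive, so for u > 0 every term is positive (or zero), and the constant term 113 is strictly positive.
Therefore f(t) > 0 throughout (-4, -3), and f has no zero there.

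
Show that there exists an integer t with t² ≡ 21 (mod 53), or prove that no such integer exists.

Apply Euler's criterion with the prime 53: 21 is a quadratic residue iff 21^26 ≡ 1 (mod 53), and a non-residue iff it is ≡ −1.
Repeated squaring mod 53: 21^2 = 441 ≡ 17; 21^4 ≡ 17² = 289 ≡ 24; 21^8 ≡ 24² = 576 ≡ 46; 21^16 ≡ 46² = 2116 ≡ 49.
Since 26 = 16 + 8 + 2, 21^26 ≡ 49 · 46 · 17; multiplying out mod 53: 49·46 = 2254 ≡ 28, then 28·17 = 476 ≡ 52. Thus 21^26 ≡ 52 ≡ −1 (mod 53).
By Euler's criterion 21 is a quadratic non-residue mod 53: no t satisfies t² ≡ 21 (mod 53).

No such integer exists.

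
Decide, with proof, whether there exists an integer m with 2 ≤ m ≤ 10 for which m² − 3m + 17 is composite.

m = 2

At m = 2: 2² − 3·2 + 17 = 15 = 3·5, which is composite.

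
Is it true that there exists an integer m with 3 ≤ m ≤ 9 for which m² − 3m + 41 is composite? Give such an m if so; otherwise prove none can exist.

At m = 4: 4² − 3·4 + 41 = 45 = 3·15, which is composite.

m = 4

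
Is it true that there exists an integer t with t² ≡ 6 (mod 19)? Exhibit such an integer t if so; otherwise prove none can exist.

t = 14

t = 14 works: 14² = 196, and 196 − 6 = 190 = 10·19.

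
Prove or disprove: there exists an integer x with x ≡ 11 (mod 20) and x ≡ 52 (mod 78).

No such integer exists.

Both moduli are multiples of 2 = gcd(20, 78), so any solution would satisfy x ≡ 11 and x ≡ 52 modulo 2 simultaneously.
These are incompatible: 11 − 52 = -41 is not divisible by 2.
So no integer satisfies both congruences.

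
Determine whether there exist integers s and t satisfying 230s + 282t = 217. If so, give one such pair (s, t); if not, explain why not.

There are no such integers.

Any value of 230s + 282t is a multiple of gcd(230, 282) = 2.
But 217 = 2·108 + 1, so 2 ∤ 217.
Therefore 230s + 282t = 217 has no solution in integers.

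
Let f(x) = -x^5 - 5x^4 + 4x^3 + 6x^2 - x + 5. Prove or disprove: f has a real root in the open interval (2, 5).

No such root exists.

f(2) = -53 and f(5) = -5600, both negative, so a sign-change argument is unavailable; we show f keeps this sign on the whole interval.
Shift to the endpoint 2: with x = 2 + u (0 < u < 3), one computes f(2 + u) = -u^5 - 15u^4 - 76u^3 - 170u^2 - 169u - 53.
All 6 nonzero coefficients of this polynomial in u are negative; hence for u > 0 the value is a sum of negative terms (the constant -53 among them).
Therefore f(x) < 0 throughout (2, 5), and f has no zero there.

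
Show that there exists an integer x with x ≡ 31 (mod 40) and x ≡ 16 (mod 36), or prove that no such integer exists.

gcd(40, 36) = 4. If x ≡ 31 (mod 40) and x ≡ 16 (mod 36), then x ≡ 31 (mod 4) and x ≡ 16 (mod 4).
However 31 ≡ 3 and 16 ≡ 0 (mod 4), and 3 ≠ 0.
Hence the system has no solution.

No such integer exists.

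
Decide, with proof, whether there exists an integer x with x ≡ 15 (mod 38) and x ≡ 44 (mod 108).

gcd(38, 108) = 2. If x ≡ 15 (mod 38) and x ≡ 44 (mod 108), then x ≡ 15 (mod 2) and x ≡ 44 (mod 2).
However 15 ≡ 1 and 44 ≡ 0 (mod 2), and 1 ≠ 0.
So no integer satisfies both congruences.

No such integer exists.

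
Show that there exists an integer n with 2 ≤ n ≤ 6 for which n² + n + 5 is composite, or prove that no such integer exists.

n = 4

At n = 4: 4² + 4 + 5 = 25 = 5·5, which is composite.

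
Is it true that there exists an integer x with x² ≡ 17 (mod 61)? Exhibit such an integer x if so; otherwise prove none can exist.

Apply Euler's criterion with the prime 61: 17 is a quadratic residue iff 17^30 ≡ 1 (mod 61), and a non-residue iff it is ≡ −1.
Repeated squaring mod 61: 17^2 = 289 ≡ 45; 17^4 ≡ 45² = 2025 ≡ 12; 17^8 ≡ 12² = 144 ≡ 22; 17^16 ≡ 22² = 484 ≡ 57.
Since 30 = 16 + 8 + 4 + 2, 17^30 ≡ 57 · 22 · 12 · 45; multiplying out mod 61: 57·22 = 1254 ≡ 34, then 34·12 = 408 ≡ 42, then 42·45 = 1890 ≡ 60. Thus 17^30 ≡ 60 ≡ −1 (mod 61).
By Euler's criterion 17 is a quadratic non-residue mod 61: no x satisfies x² ≡ 17 (mod 61).

There is no such integer.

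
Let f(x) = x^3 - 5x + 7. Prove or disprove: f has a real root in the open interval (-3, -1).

f(-3) = -5 and f(-1) = 11, which have opposite signs.
As a polynomial, f is continuous on every closed interval.
By the Intermediate Value Theorem, f takes the value 0 somewhere in the open interval.

Yes, f has a root in the interval.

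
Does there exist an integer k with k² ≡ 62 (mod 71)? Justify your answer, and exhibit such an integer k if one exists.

No, no such integer exists.

Apply Euler's criterion with the prime 71: 62 is a quadratic residue iff 62^35 ≡ 1 (mod 71), and a non-residue iff it is ≡ −1.
Squaring successively (mod 71): 62^2 = 3844 ≡ 10; 62^4 ≡ 10² = 100 ≡ 29; 62^8 ≡ 29² = 841 ≡ 60; 62^16 ≡ 60² = 3600 ≡ 50; 62^32 ≡ 50² = 2500 ≡ 15.
Since 35 = 32 + 2 + 1, 62^35 ≡ 15 · 10 · 62; multiplying out mod 71: 15·10 = 150 ≡ 8, then 8·62 = 496 ≡ 70. Thus 62^35 ≡ 70 ≡ −1 (mod 71).
By Euler's criterion 62 is a quadratic non-residue mod 71: no k satisfies k² ≡ 62 (mod 71).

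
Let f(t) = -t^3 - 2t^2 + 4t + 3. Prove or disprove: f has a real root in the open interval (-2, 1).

f(-2) = -5 and f(1) = 4, which have opposite signs.
As a polynomial, f is continuous on every closed interval.
By the Intermediate Value Theorem f must vanish at some point of (-2, 1).

Yes, f has a root in the interval.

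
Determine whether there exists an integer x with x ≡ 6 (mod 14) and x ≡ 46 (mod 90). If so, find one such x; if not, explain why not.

x = 496

The moduli are not coprime: gcd(14, 90) = 2. Compatibility requires 2 ∣ (46 − 6) = 40, which holds, so solutions exist.
Put x = 6 + 14t, so we need 14t ≡ 40 (mod 90), equivalently (divide by 2) 7t ≡ 20 (mod 45).
To invert 7 modulo 45: 45 = 6·7 + 3, 7 = 2·3 + 1, 3 = 3·1 + 0, and unwinding, 1 = 7 − 2·3 = 7 − 2·(45 − 6·7) = −2·45 + 13·7. Thus 7⁻¹ ≡ 13 (mod 45).
Multiplying by 13: t ≡ 13·20 = 260 ≡ 35 (mod 45).
Then x = 6 + 14·35 = 496.
Indeed 496 ≡ 6 (mod 14) and 496 ≡ 46 (mod 90).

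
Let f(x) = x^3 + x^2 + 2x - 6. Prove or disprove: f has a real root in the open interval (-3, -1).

No.

Evaluate at the endpoints: f(-3) = -30, f(-1) = -8 — same sign (negative).
f'(x) = 3x^2 + 2x + 2 has discriminant 2² − 4·3·2 = -20 < 0, so f' has no real roots and is positive for every real x.
So f is strictly increasing; between -3 and -1 its values lie between f(-3) = -30 and f(-1) = -8, all negative. Therefore f has no root in (-3, -1).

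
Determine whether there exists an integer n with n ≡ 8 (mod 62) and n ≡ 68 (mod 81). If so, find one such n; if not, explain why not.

n = 2984

gcd(62, 81) = 1, so the Chinese Remainder Theorem guarantees exactly one residue class mod 5022 satisfying both.
Any solution of the first congruence is n = 8 + 62t; substituting into the second, 62t ≡ 68 − 8 ≡ 60 (mod 81).
To invert 62 modulo 81: 81 = 1·62 + 19, 62 = 3·19 + 5, 19 = 3·5 + 4, 5 = 1·4 + 1, 4 = 4·1 + 0, and unwinding, 1 = 5 − 1·4 = 5 − (19 − 3·5) = −19 + 4·5 = −19 + 4·(62 − 3·19) = 4·62 − 13·19 = 4·62 − 13·(81 − 1·62) = −13·81 + 17·62. Thus 62⁻¹ ≡ 17 (mod 81).
Therefore t ≡ 17·60 = 1020 ≡ 48 (mod 81).
Taking t = 48 gives n = 8 + 62·48 = 2984.
Indeed 2984 ≡ 8 (mod 62) and 2984 ≡ 68 (mod 81).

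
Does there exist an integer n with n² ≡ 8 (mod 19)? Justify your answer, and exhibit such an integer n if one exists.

There is no such integer.

Computing n² mod 19 for n = 0, 1, …, 9 (enough, by the symmetry n ↦ 19 − n) gives 0, 1, 4, 9, 16, 6, 17, 11, 7, 5.
So the quadratic residues mod 19 are {0, 1, 4, 5, 6, 7, 9, 11, 16, 17}, and 8 is not among them.
Therefore n² ≡ 8 (mod 19) has no solution.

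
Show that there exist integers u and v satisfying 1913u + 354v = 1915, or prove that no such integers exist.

1913 and 354 are coprime, so 1913u + 354v ranges over all of ℤ.
Dividing repeatedly: 1913 = 5·354 + 143, 354 = 2·143 + 68, 143 = 2·68 + 7, 68 = 9·7 + 5, 7 = 1·5 + 2, 5 = 2·2 + 1, 2 = 2·1 + 0.
Unwinding: 1 = 5 − 2·2 = 5 − 2·(7 − 1·5) = −2·7 + 3·5 = −2·7 + 3·(68 − 9·7) = 3·68 − 29·7 = 3·68 − 29·(143 − 2·68) = −29·143 + 61·68 = −29·143 + 61·(354 − 2·143) = 61·354 − 151·143 = 61·354 − 151·(1913 − 5·354) = −151·1913 + 816·354, i.e. 1913·(-151) + 354·816 = 1.
Times 1915: 1913·(-289165) + 354·1562640 = 1915, so (-289165, 1562640) solves it.
Adding 817·354 to u and subtracting 817·1913 from v gives the tidier solution (53, -281).
Check: 1913·53 + 354·(-281) = 101389 − 99474 = 1915. ✓

u = 53, v = -281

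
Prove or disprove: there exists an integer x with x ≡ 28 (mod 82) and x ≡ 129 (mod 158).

No such integer exists.

Both moduli are multiples of 2 = gcd(82, 158), so any solution would satisfy x ≡ 28 and x ≡ 129 modulo 2 simultaneously.
But 28 mod 2 = 0 while 129 mod 2 = 1, a contradiction.
Hence the system has no solution.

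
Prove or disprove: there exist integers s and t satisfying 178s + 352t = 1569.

There are no such integers.

Any value of 178s + 352t is a multiple of gcd(178, 352) = 2.
But 1569 = 2·784 + 1, so 2 ∤ 1569.
Therefore 178s + 352t = 1569 has no solution in integers.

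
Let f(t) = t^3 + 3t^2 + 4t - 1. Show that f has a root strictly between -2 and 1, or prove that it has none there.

Yes, f has a root in the interval.

f(-2) = -5 and f(1) = 7, which have opposite signs.
As a polynomial, f is continuous on every closed interval.
By the Intermediate Value Theorem f must vanish at some point of (-2, 1).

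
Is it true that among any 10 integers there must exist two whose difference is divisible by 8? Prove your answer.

Yes.

Partition the integers by their residue mod 8; there are 8 classes.
With 10 integers and only 8 classes, the pigeonhole principle forces two of them, say a and b, into the same class.
Their difference a − b is then a multiple of 8.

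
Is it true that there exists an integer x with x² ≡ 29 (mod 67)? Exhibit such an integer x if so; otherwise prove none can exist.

x = 37 works: 37² = 1369, and 1369 − 29 = 1340 = 20·67.

x = 37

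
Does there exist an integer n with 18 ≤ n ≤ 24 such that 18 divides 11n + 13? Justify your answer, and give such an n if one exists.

At n = 18, 11·18 + 13 = 211 ≡ 13 (mod 18), and each step in n adds 11, giving residues 13, 6, 17, 10, 3, 14, 7 for n = 18, 19, …, 24.
The residue 0 does not occur, so no n in [18, 24] makes 11n + 13 a multiple of 18.

No such integer n in that range exists.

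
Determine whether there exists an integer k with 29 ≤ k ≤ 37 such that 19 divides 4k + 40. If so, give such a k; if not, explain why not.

The values of 4k + 40 for k = 29, 30, …, 37 are 156, 160, 164, 168, 172, 176, 180, 184, 188; reduced mod 19 these are 4, 8, 12, 16, 1, 5, 9, 13, 17.
Since 0 is absent from this list, 19 ∤ 4k + 40 for every k with 29 ≤ k ≤ 37.

No, no such integer k in that range exists.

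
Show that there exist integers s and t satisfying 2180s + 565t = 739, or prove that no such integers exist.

No such integers exist.

Both 2180 and 565 are divisible by gcd(2180, 565) = 5, hence so is any combination 2180s + 565t.
But 739 is not a multiple of 5 (it leaves remainder 4).
Therefore 2180s + 565t = 739 has no solution in integers.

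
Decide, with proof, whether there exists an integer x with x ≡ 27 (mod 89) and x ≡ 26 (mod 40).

x = 2786

Since 89 and 40 share no common factor, CRT says the pair of congruences has a solution (unique mod 3560).
Any solution of the first congruence is x = 27 + 89t; substituting into the second, 89t ≡ 26 − 27 ≡ 39 (mod 40).
89 ≡ 9 (mod 40), so this reads 9t ≡ 39 (mod 40). Since 9·9 = 81 = 2·40 + 1, the inverse of 9 mod 40 is 9.
Multiplying by 9: t ≡ 9·39 = 351 ≡ 31 (mod 40).
Taking t = 31 gives x = 27 + 89·31 = 2786.
Check: 2786 mod 89 = 27, 2786 mod 40 = 26. ✓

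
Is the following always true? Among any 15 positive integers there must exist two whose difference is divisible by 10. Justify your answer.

True.

Partition the integers by their residue mod 10; there are 10 classes.
Since 15 > 10, two of the 15 integers must share a residue class by the pigeonhole principle; call them a and b.
Equal remainders mean a − b ≡ 0 (mod 10), so 10 divides their difference.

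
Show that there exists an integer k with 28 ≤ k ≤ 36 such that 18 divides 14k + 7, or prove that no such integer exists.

No, no such integer k in that range exists.

The values of 14k + 7 for k = 28, 29, …, 36 are 399, 413, 427, 441, 455, 469, 483, 497, 511; reduced mod 18 these are 3, 17, 13, 9, 5, 1, 15, 11, 7.
Since 0 is absent from this list, 18 ∤ 14k + 7 for every k with 28 ≤ k ≤ 36.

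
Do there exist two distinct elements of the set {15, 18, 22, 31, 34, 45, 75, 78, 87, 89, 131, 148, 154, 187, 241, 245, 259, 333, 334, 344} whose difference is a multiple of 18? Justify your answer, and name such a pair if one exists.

The pair (15, 87) works.

Both 15 and 87 leave remainder 15 on division by 18; their difference 72 = 4·18 is a multiple of 18.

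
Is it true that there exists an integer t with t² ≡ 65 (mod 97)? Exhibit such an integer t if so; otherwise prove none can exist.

t = 29

t = 29 works: 29² = 841, and 841 − 65 = 776 = 8·97.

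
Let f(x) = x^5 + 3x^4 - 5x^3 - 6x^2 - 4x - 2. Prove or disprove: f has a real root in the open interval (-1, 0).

f(-1) = 3 and f(0) = -2, which have opposite signs.
As a polynomial, f is continuous on every closed interval.
By the Intermediate Value Theorem f must vanish at some point of (-1, 0).

Such a root exists.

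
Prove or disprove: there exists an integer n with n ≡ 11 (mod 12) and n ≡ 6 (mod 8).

Reduce both congruences modulo 4, which divides 12 and 8: they say n ≡ 11 (mod 4) and n ≡ 6 (mod 4).
These are incompatible: 11 − 6 = 5 is not divisible by 4.
Therefore no such n exists.

No, no such integer exists.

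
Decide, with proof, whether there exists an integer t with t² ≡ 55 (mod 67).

t = 16 works: 16² = 256, and 256 − 55 = 201 = 3·67.

t = 16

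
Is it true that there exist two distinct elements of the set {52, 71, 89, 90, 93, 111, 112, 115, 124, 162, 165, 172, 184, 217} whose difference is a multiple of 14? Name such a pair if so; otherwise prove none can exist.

Residues mod 14: 52↦10, 71↦1, 89↦5, 90↦6, 93↦9, 111↦13, 112↦0, 115↦3, 124↦12, 162↦8, 165↦11, 172↦4, 184↦2, 217↦7.
No residue repeats among the 14 elements, so no pair has difference ≡ 0 (mod 14).

No, no such pair exists.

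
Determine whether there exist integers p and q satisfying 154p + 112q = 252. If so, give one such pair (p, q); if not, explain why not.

p = 6, q = -6

Since gcd(154, 112) = 14 and 252 = 14·18, Bézout's identity guarantees a solution.
Dividing through by 14 reduces the equation to 11p + 8q = 18.
Run the Euclidean algorithm on 11 and 8: 11 = 1·8 + 3, 8 = 2·3 + 2, 3 = 1·2 + 1, 2 = 2·1 + 0.
Working back up the chain: 1 = 3 − 1·2 = 3 − (8 − 2·3) = −8 + 3·3 = −8 + 3·(11 − 1·8) = 3·11 − 4·8. So 11·3 + 8·(-4) = 1.
Multiplying through by 18: p = 3·18 = 54, q = (-4)·18 = -72 is a solution.
Subtracting 6·8 from p and adding 6·11 to q gives the tidier solution (6, -6).
Indeed 154·6 + 112·(-6) = 924 − 672 = 252.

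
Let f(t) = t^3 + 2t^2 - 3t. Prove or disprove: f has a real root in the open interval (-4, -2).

f(-4) = -20 and f(-2) = 6, which have opposite signs.
As a polynomial, f is continuous on every closed interval.
By the Intermediate Value Theorem, f takes the value 0 somewhere in the open interval.

Such a root exists.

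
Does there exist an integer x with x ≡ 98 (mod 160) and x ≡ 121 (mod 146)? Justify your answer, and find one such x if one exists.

gcd(160, 146) = 2. If x ≡ 98 (mod 160) and x ≡ 121 (mod 146), then x ≡ 98 (mod 2) and x ≡ 121 (mod 2).
However 98 ≡ 0 and 121 ≡ 1 (mod 2), and 0 ≠ 1.
Therefore no such x exists.

No such integer exists.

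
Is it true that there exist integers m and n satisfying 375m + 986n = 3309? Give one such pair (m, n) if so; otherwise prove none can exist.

m = 419, n = -156

Since gcd(375, 986) = 1, every integer is an integer combination of 375 and 986.
Euclidean algorithm: 986 = 2·375 + 236, 375 = 1·236 + 139, 236 = 1·139 + 97, 139 = 1·97 + 42, 97 = 2·42 + 13, 42 = 3·13 + 3, 13 = 4·3 + 1, 3 = 3·1 + 0.
Unwinding: 1 = 13 − 4·3 = 13 − 4·(42 − 3·13) = −4·42 + 13·13 = −4·42 + 13·(97 − 2·42) = 13·97 − 30·42 = 13·97 − 30·(139 − 1·97) = −30·139 + 43·97 = −30·139 + 43·(236 − 1·139) = 43·236 − 73·139 = 43·236 − 73·(375 − 1·236) = −73·375 + 116·236 = −73·375 + 116·(986 − 2·375) = 116·986 − 305·375, i.e. 375·(-305) + 986·116 = 1.
Times 3309: 375·(-1009245) + 986·383844 = 3309, so (-1009245, 383844) solves it.
The general solution is m = -1009245 + 986k, n = 383844 − 375k; taking k = 1024 gives the smaller pair m = 419, n = -156.
Check: 375·419 + 986·(-156) = 157125 − 153816 = 3309. ✓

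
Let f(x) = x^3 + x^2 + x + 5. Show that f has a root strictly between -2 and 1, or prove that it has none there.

Such a root exists.

f(-2) = -1 and f(1) = 8, which have opposite signs.
As a polynomial, f is continuous on every closed interval.
By the Intermediate Value Theorem f must vanish at some point of (-2, 1).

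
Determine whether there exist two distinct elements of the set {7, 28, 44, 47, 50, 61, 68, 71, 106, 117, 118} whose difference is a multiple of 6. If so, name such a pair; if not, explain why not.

Reduce each element mod 6: 7↦1, 28↦4, 44↦2, 47↦5, 50↦2, 61↦1, 68↦2, 71↦5, 106↦4, 117↦3, 118↦4. The residue 1 repeats (at 7 and 61), and 61 − 7 = 54 = 9·6.

Yes: 7 and 61.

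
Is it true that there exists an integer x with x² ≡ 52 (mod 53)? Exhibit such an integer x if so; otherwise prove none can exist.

x = 23

x = 23 works: 23² = 529, and 529 − 52 = 477 = 9·53.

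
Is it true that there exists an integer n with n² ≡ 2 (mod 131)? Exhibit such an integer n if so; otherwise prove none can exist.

No, no such integer exists.

131 is prime, so by Euler's criterion 2 is a square mod 131 iff 2^((131−1)/2) = 2^65 ≡ 1 (mod 131).
Repeated squaring mod 131: 2^2 = 4 ≡ 4; 2^4 ≡ 4² = 16 ≡ 16; 2^8 ≡ 16² = 256 ≡ 125; 2^16 ≡ 125² = 15625 ≡ 36; 2^32 ≡ 36² = 1296 ≡ 117; 2^64 ≡ 117² = 13689 ≡ 65.
Since 65 = 64 + 1, 2^65 ≡ 65 · 2; multiplying out mod 131: 65·2 = 130 ≡ 130. Thus 2^65 ≡ 130 ≡ −1 (mod 131).
The value −1 means 2 is a non-residue modulo 131, so n² ≡ 2 (mod 131) is impossible.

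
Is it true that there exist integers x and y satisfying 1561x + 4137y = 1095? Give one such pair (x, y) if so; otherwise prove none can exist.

No such integers exist.

Both 1561 and 4137 are divisible by gcd(1561, 4137) = 7, hence so is any combination 1561x + 4137y.
However 1095 leaves remainder 3 on division by 7.
So the equation is unsolvable over ℤ.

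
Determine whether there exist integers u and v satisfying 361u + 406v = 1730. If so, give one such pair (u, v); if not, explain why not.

u = 142, v = -122

361 and 406 are coprime, so 361u + 406v ranges over all of ℤ.
Euclidean algorithm: 406 = 1·361 + 45, 361 = 8·45 + 1, 45 = 45·1 + 0.
Back-substituting, 1 = 361 − 8·45 = 361 − 8·(406 − 1·361) = −8·406 + 9·361; that is, 361·9 + 406·(-8) = 1.
Scaling by 1730 gives the particular solution (u, v) = (15570, -13840).
The general solution is u = 15570 + 406k, v = -13840 − 361k; taking k = -38 gives the smaller pair u = 142, v = -122.
Check: 361·142 + 406·(-122) = 51262 − 49532 = 1730. ✓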